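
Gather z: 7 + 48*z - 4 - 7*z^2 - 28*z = -7*z^2 + 20*z + 3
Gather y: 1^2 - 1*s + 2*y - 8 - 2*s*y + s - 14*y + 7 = y*(-2*s - 12)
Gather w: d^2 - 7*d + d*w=d^2 + d*w - 7*d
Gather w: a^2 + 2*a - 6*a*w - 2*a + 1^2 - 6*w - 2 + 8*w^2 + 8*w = a^2 + 8*w^2 + w*(2 - 6*a) - 1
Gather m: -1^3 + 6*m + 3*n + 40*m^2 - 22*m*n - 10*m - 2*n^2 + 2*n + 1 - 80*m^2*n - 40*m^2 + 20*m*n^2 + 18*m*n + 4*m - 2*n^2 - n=-80*m^2*n + m*(20*n^2 - 4*n) - 4*n^2 + 4*n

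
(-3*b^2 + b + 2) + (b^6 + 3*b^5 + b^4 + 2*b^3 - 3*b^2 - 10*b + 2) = b^6 + 3*b^5 + b^4 + 2*b^3 - 6*b^2 - 9*b + 4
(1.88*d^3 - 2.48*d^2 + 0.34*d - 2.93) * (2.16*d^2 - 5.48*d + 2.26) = 4.0608*d^5 - 15.6592*d^4 + 18.5736*d^3 - 13.7968*d^2 + 16.8248*d - 6.6218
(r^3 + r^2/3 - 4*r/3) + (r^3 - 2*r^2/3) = 2*r^3 - r^2/3 - 4*r/3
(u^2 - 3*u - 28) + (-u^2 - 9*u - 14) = -12*u - 42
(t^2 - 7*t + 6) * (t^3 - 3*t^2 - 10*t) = t^5 - 10*t^4 + 17*t^3 + 52*t^2 - 60*t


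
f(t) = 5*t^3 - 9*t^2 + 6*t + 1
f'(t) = 15*t^2 - 18*t + 6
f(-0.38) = -2.85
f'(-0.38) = 15.01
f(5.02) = 436.85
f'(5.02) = 293.65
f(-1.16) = -25.87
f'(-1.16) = 47.06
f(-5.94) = -1400.12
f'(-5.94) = 642.17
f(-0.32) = -2.01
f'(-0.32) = 13.30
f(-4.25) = -570.89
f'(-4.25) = 353.44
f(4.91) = 405.34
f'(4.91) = 279.24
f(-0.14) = -0.03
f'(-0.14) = 8.81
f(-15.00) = -18989.00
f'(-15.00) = 3651.00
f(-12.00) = -10007.00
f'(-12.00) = 2382.00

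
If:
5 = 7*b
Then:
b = 5/7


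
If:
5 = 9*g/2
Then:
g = 10/9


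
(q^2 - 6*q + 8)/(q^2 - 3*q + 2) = (q - 4)/(q - 1)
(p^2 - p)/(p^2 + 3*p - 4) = p/(p + 4)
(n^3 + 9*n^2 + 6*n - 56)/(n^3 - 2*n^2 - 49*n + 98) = (n + 4)/(n - 7)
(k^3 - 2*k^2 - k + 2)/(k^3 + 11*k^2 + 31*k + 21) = (k^2 - 3*k + 2)/(k^2 + 10*k + 21)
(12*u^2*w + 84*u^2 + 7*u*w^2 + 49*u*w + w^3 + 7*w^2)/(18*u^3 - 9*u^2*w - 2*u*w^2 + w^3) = (4*u*w + 28*u + w^2 + 7*w)/(6*u^2 - 5*u*w + w^2)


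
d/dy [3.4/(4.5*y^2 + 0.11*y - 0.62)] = (-30.6*y - 0.374)/(4.5*y^2 + 0.11*y - 0.62)^2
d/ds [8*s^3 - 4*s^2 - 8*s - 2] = 24*s^2 - 8*s - 8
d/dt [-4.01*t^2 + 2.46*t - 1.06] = 2.46 - 8.02*t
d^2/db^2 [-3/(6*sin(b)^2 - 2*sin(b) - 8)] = 3*(36*sin(b)^3 - 45*sin(b)^2 + 40*sin(b) - 26)/(2*(sin(b) + 1)^2*(3*sin(b) - 4)^3)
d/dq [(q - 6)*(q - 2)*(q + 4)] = 3*q^2 - 8*q - 20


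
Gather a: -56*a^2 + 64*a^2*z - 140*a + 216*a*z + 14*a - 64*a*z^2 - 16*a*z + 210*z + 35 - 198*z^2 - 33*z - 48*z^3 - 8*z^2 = a^2*(64*z - 56) + a*(-64*z^2 + 200*z - 126) - 48*z^3 - 206*z^2 + 177*z + 35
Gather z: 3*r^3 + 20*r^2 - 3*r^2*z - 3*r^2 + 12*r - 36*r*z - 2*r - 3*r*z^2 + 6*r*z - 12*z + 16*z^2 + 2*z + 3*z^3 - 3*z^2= 3*r^3 + 17*r^2 + 10*r + 3*z^3 + z^2*(13 - 3*r) + z*(-3*r^2 - 30*r - 10)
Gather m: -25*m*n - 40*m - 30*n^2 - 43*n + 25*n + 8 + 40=m*(-25*n - 40) - 30*n^2 - 18*n + 48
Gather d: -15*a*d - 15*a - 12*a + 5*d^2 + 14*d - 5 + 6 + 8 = -27*a + 5*d^2 + d*(14 - 15*a) + 9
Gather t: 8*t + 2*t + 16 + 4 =10*t + 20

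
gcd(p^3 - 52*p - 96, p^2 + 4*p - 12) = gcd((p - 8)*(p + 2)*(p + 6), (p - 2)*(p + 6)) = p + 6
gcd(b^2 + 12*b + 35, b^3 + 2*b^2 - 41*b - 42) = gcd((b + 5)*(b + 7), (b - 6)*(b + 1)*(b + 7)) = b + 7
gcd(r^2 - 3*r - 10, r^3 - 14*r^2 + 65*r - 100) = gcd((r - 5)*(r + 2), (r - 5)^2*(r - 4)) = r - 5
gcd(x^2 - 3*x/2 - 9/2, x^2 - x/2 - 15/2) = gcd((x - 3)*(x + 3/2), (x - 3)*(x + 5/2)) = x - 3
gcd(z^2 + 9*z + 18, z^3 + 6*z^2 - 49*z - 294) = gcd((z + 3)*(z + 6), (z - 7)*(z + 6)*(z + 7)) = z + 6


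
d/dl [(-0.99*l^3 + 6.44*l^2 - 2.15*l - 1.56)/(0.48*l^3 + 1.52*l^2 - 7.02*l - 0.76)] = (2.22044604925031e-16*l^5 - 4.596*l^4 + 15.9636*l^3 - 37.4372*l^2 - 5.0464*l - 9.3172)/(0.2304*l^6 + 1.4592*l^5 - 4.4288*l^4 - 22.0704*l^3 + 46.97*l^2 + 10.6704*l + 0.5776)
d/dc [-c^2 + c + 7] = 1 - 2*c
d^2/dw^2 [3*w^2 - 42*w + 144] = 6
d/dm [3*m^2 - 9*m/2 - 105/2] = 6*m - 9/2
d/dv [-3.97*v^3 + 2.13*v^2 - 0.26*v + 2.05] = -11.91*v^2 + 4.26*v - 0.26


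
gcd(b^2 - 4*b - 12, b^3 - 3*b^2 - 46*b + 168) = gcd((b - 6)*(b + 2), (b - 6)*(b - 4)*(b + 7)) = b - 6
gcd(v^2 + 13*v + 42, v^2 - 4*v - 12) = 1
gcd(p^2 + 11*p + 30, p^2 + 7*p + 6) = p + 6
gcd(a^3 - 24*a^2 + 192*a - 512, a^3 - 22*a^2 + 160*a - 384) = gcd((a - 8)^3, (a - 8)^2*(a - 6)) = a^2 - 16*a + 64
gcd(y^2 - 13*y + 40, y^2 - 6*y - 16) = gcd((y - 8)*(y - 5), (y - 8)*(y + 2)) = y - 8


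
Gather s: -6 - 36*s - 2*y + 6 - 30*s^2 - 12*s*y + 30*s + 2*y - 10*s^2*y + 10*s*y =s^2*(-10*y - 30) + s*(-2*y - 6)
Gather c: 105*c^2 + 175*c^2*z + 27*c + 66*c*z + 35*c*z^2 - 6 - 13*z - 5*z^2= c^2*(175*z + 105) + c*(35*z^2 + 66*z + 27) - 5*z^2 - 13*z - 6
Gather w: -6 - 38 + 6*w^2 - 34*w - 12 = 6*w^2 - 34*w - 56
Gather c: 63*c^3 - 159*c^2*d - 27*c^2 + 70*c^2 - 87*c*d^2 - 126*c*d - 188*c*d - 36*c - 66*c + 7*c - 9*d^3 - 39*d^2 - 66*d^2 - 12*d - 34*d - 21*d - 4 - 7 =63*c^3 + c^2*(43 - 159*d) + c*(-87*d^2 - 314*d - 95) - 9*d^3 - 105*d^2 - 67*d - 11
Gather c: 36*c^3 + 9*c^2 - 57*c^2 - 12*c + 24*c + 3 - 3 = 36*c^3 - 48*c^2 + 12*c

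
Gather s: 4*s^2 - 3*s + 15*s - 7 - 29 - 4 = 4*s^2 + 12*s - 40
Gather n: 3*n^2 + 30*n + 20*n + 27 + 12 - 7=3*n^2 + 50*n + 32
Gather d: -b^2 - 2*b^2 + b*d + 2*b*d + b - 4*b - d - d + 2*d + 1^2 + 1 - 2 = -3*b^2 + 3*b*d - 3*b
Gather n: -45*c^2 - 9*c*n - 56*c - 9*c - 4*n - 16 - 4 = -45*c^2 - 65*c + n*(-9*c - 4) - 20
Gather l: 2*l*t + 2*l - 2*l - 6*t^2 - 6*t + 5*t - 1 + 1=2*l*t - 6*t^2 - t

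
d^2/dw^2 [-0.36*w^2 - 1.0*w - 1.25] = -0.720000000000000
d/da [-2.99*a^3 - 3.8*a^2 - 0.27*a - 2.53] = -8.97*a^2 - 7.6*a - 0.27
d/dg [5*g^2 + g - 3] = 10*g + 1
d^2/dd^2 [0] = 0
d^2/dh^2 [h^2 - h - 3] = 2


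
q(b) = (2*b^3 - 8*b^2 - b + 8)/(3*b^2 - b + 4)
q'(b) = (1 - 6*b)*(2*b^3 - 8*b^2 - b + 8)/(3*b^2 - b + 4)^2 + (6*b^2 - 16*b - 1)/(3*b^2 - b + 4) = (6*b^4 - 4*b^3 + 35*b^2 - 112*b + 4)/(9*b^4 - 6*b^3 + 25*b^2 - 8*b + 16)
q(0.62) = 1.05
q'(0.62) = -2.53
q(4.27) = 0.25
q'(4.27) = 0.62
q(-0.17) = 1.86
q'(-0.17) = 1.33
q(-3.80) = -4.18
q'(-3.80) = 0.92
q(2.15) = -0.72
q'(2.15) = 0.05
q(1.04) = 0.09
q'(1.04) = -1.87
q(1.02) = 0.13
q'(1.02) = -1.92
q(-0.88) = 0.18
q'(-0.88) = 2.62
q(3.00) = -0.46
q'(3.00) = 0.46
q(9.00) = 3.40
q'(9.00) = 0.68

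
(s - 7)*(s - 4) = s^2 - 11*s + 28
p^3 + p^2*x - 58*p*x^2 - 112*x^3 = (p - 8*x)*(p + 2*x)*(p + 7*x)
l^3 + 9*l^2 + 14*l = l*(l + 2)*(l + 7)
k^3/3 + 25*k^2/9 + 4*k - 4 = (k/3 + 1)*(k - 2/3)*(k + 6)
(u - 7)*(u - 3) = u^2 - 10*u + 21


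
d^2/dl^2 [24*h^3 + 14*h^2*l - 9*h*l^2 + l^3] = -18*h + 6*l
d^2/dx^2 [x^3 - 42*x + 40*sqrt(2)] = 6*x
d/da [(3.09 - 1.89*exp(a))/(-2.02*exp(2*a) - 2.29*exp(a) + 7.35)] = (-3.8178*exp(2*a) + 12.4836*exp(a) - 6.8154)*exp(a)/(4.0804*exp(4*a) + 9.2516*exp(3*a) - 24.4499*exp(2*a) - 33.663*exp(a) + 54.0225)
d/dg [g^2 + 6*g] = 2*g + 6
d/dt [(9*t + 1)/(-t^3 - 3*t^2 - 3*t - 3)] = 6*(3*t^3 + 5*t^2 + t - 4)/(t^6 + 6*t^5 + 15*t^4 + 24*t^3 + 27*t^2 + 18*t + 9)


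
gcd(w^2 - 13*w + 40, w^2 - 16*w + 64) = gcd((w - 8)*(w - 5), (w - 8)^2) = w - 8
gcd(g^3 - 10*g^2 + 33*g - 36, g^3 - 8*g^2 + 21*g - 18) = g^2 - 6*g + 9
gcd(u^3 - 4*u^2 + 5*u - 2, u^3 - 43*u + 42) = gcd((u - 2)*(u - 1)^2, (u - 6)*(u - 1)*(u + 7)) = u - 1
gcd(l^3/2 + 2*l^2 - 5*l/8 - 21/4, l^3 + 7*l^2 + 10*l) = l + 2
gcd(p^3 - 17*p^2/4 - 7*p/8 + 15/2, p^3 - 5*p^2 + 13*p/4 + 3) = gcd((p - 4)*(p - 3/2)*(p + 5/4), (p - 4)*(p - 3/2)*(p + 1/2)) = p^2 - 11*p/2 + 6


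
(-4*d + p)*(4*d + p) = -16*d^2 + p^2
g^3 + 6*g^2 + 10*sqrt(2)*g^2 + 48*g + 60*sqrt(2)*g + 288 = (g + 6)*(g + 4*sqrt(2))*(g + 6*sqrt(2))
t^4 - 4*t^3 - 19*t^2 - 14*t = t*(t - 7)*(t + 1)*(t + 2)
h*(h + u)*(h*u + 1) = h^3*u + h^2*u^2 + h^2 + h*u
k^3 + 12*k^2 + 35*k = k*(k + 5)*(k + 7)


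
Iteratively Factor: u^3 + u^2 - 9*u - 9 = (u - 3)*(u^2 + 4*u + 3) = (u - 3)*(u + 1)*(u + 3)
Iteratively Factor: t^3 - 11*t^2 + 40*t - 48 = (t - 4)*(t^2 - 7*t + 12) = (t - 4)*(t - 3)*(t - 4)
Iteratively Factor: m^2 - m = (m)*(m - 1)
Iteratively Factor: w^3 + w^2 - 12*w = (w)*(w^2 + w - 12) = w*(w - 3)*(w + 4)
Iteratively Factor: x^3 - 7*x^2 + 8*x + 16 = (x + 1)*(x^2 - 8*x + 16) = (x - 4)*(x + 1)*(x - 4)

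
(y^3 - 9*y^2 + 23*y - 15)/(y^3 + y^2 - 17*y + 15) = (y - 5)/(y + 5)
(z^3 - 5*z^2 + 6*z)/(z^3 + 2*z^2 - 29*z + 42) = z/(z + 7)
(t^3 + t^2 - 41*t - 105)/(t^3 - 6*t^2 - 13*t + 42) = (t + 5)/(t - 2)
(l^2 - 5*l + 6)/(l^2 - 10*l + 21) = (l - 2)/(l - 7)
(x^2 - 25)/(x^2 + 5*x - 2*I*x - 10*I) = (x - 5)/(x - 2*I)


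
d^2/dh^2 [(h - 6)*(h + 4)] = 2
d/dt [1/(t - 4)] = -1/(t - 4)^2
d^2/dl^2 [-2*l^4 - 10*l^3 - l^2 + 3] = -24*l^2 - 60*l - 2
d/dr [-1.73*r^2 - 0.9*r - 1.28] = -3.46*r - 0.9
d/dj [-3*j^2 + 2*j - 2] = 2 - 6*j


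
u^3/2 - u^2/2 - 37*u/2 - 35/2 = (u/2 + 1/2)*(u - 7)*(u + 5)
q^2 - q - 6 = (q - 3)*(q + 2)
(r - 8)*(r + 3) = r^2 - 5*r - 24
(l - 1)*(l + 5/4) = l^2 + l/4 - 5/4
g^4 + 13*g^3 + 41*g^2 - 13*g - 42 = (g - 1)*(g + 1)*(g + 6)*(g + 7)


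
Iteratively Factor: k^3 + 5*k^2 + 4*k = (k + 4)*(k^2 + k) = (k + 1)*(k + 4)*(k)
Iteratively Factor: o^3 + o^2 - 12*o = (o + 4)*(o^2 - 3*o) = (o - 3)*(o + 4)*(o)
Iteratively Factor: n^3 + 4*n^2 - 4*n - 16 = (n + 2)*(n^2 + 2*n - 8) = (n - 2)*(n + 2)*(n + 4)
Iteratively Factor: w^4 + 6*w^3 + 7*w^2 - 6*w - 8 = (w + 4)*(w^3 + 2*w^2 - w - 2) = (w + 1)*(w + 4)*(w^2 + w - 2) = (w + 1)*(w + 2)*(w + 4)*(w - 1)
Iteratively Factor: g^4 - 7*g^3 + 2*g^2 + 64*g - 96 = (g - 4)*(g^3 - 3*g^2 - 10*g + 24) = (g - 4)^2*(g^2 + g - 6) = (g - 4)^2*(g + 3)*(g - 2)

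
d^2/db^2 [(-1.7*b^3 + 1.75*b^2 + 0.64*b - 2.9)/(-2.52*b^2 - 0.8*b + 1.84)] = (1.4210854715202e-14*b^5 + 16.868608*b^3 + 46.79616*b^2 + 51.806208*b + 16.87168)/(16.003008*b^6 + 15.24096*b^5 - 30.215808*b^4 - 21.74464*b^3 + 22.062336*b^2 + 8.12544*b - 6.229504)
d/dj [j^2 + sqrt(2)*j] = 2*j + sqrt(2)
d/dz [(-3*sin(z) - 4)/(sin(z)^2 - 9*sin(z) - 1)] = (8*sin(z) - 3*cos(z)^2 - 30)*cos(z)/(9*sin(z) + cos(z)^2)^2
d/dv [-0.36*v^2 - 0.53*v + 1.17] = -0.72*v - 0.53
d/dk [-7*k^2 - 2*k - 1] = -14*k - 2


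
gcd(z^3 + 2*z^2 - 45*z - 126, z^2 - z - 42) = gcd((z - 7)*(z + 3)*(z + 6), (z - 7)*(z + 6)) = z^2 - z - 42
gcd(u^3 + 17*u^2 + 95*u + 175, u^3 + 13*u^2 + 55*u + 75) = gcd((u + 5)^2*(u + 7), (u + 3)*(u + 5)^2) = u^2 + 10*u + 25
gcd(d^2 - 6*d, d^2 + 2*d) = d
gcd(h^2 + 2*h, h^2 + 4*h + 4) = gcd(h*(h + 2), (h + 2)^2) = h + 2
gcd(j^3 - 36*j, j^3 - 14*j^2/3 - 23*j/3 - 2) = j - 6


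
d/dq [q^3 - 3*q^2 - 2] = 3*q*(q - 2)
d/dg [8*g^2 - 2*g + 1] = 16*g - 2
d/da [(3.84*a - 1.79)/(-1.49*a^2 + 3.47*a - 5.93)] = (5.7216*a^2 - 5.3342*a - 16.5599)/(2.2201*a^4 - 10.3406*a^3 + 29.7123*a^2 - 41.1542*a + 35.1649)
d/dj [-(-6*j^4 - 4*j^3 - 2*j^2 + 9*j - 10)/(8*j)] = 9*j^2/4 + j + 1/4 - 5/(4*j^2)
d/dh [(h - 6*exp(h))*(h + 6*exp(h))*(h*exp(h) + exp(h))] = (h^3 + 4*h^2 - 108*h*exp(2*h) + 2*h - 144*exp(2*h))*exp(h)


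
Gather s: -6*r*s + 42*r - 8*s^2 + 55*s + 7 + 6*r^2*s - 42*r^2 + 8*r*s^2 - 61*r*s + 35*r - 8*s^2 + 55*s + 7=-42*r^2 + 77*r + s^2*(8*r - 16) + s*(6*r^2 - 67*r + 110) + 14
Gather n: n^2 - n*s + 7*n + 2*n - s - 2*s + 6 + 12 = n^2 + n*(9 - s) - 3*s + 18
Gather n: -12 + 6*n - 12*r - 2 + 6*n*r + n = n*(6*r + 7) - 12*r - 14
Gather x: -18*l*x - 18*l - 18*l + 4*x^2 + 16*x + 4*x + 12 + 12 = -36*l + 4*x^2 + x*(20 - 18*l) + 24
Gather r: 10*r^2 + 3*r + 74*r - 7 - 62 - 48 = 10*r^2 + 77*r - 117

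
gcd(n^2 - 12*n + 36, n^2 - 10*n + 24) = n - 6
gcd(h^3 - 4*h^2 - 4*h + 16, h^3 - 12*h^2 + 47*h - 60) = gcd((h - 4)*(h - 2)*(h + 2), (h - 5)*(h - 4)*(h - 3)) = h - 4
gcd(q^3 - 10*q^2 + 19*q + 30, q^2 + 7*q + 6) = q + 1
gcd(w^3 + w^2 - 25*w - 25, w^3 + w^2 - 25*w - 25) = w^3 + w^2 - 25*w - 25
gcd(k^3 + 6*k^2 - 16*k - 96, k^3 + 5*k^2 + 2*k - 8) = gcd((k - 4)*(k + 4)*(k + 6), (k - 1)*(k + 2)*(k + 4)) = k + 4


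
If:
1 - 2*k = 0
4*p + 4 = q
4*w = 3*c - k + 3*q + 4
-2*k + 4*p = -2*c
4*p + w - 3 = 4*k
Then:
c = 5/22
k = 1/2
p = 3/22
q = 50/11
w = 49/11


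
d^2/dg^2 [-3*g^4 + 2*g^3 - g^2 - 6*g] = -36*g^2 + 12*g - 2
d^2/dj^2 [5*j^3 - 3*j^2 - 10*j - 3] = 30*j - 6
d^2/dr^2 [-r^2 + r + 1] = -2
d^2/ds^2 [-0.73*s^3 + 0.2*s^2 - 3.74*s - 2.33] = 0.4 - 4.38*s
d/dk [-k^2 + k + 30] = 1 - 2*k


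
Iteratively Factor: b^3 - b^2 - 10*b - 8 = (b - 4)*(b^2 + 3*b + 2) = (b - 4)*(b + 2)*(b + 1)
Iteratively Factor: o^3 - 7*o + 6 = (o + 3)*(o^2 - 3*o + 2) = (o - 1)*(o + 3)*(o - 2)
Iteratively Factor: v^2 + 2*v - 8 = (v - 2)*(v + 4)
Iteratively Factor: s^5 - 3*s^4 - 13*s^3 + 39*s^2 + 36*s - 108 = (s + 2)*(s^4 - 5*s^3 - 3*s^2 + 45*s - 54) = (s - 3)*(s + 2)*(s^3 - 2*s^2 - 9*s + 18) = (s - 3)*(s - 2)*(s + 2)*(s^2 - 9) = (s - 3)*(s - 2)*(s + 2)*(s + 3)*(s - 3)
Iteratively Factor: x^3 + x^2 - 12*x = (x)*(x^2 + x - 12) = x*(x + 4)*(x - 3)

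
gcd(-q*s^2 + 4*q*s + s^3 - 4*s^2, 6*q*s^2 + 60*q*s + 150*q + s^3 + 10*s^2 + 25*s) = 1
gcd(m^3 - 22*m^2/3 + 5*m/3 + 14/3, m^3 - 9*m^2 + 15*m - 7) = m^2 - 8*m + 7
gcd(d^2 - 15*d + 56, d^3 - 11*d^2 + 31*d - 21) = d - 7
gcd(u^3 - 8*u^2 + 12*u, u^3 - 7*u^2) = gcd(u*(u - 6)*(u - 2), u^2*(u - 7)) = u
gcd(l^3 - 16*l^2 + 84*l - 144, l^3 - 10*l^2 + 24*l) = l^2 - 10*l + 24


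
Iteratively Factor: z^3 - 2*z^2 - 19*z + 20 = (z + 4)*(z^2 - 6*z + 5) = (z - 1)*(z + 4)*(z - 5)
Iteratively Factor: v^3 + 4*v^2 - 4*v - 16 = (v + 4)*(v^2 - 4) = (v + 2)*(v + 4)*(v - 2)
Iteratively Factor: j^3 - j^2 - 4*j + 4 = (j + 2)*(j^2 - 3*j + 2) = (j - 2)*(j + 2)*(j - 1)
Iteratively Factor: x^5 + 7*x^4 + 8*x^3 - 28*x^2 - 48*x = (x - 2)*(x^4 + 9*x^3 + 26*x^2 + 24*x) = (x - 2)*(x + 4)*(x^3 + 5*x^2 + 6*x) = x*(x - 2)*(x + 4)*(x^2 + 5*x + 6) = x*(x - 2)*(x + 3)*(x + 4)*(x + 2)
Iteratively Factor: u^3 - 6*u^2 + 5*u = (u - 1)*(u^2 - 5*u) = u*(u - 1)*(u - 5)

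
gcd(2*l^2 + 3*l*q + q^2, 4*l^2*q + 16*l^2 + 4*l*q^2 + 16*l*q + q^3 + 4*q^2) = 2*l + q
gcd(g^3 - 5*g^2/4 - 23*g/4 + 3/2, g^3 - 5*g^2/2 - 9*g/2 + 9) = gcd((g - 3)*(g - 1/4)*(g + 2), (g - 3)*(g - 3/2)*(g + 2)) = g^2 - g - 6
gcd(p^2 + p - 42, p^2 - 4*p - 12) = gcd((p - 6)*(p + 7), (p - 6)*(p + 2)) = p - 6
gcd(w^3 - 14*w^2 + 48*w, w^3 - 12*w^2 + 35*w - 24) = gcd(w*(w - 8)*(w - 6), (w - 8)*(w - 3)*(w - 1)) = w - 8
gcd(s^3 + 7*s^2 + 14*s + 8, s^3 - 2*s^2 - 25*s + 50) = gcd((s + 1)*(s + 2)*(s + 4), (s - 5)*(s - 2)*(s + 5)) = 1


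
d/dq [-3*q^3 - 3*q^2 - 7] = 3*q*(-3*q - 2)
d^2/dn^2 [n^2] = 2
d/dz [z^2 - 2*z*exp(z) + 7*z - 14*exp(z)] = -2*z*exp(z) + 2*z - 16*exp(z) + 7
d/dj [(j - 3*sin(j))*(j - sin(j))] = -4*j*cos(j) + 2*j - 4*sin(j) + 3*sin(2*j)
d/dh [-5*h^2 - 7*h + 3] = -10*h - 7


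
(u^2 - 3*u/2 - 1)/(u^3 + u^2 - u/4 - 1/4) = 2*(u - 2)/(2*u^2 + u - 1)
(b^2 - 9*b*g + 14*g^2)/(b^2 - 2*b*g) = (b - 7*g)/b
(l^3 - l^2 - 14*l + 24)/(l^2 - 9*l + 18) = (l^2 + 2*l - 8)/(l - 6)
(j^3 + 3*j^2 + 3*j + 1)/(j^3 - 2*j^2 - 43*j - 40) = (j^2 + 2*j + 1)/(j^2 - 3*j - 40)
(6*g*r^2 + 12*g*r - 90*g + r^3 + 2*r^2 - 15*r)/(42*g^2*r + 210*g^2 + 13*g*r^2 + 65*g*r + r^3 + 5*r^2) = (r - 3)/(7*g + r)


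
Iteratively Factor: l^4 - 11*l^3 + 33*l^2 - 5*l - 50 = (l - 5)*(l^3 - 6*l^2 + 3*l + 10) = (l - 5)*(l - 2)*(l^2 - 4*l - 5) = (l - 5)^2*(l - 2)*(l + 1)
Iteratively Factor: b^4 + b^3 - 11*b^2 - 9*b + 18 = (b + 2)*(b^3 - b^2 - 9*b + 9) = (b + 2)*(b + 3)*(b^2 - 4*b + 3) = (b - 1)*(b + 2)*(b + 3)*(b - 3)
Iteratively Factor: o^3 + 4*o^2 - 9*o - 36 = (o + 3)*(o^2 + o - 12) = (o + 3)*(o + 4)*(o - 3)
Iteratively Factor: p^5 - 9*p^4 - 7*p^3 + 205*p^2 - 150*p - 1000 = (p - 5)*(p^4 - 4*p^3 - 27*p^2 + 70*p + 200) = (p - 5)*(p + 4)*(p^3 - 8*p^2 + 5*p + 50) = (p - 5)*(p + 2)*(p + 4)*(p^2 - 10*p + 25) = (p - 5)^2*(p + 2)*(p + 4)*(p - 5)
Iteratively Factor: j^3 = (j)*(j^2) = j^2*(j)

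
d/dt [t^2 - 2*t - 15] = 2*t - 2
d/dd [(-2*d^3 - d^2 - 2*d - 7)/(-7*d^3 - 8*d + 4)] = (-7*d^4 + 4*d^3 - 163*d^2 - 8*d - 64)/(49*d^6 + 112*d^4 - 56*d^3 + 64*d^2 - 64*d + 16)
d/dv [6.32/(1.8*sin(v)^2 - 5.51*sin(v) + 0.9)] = (34.8232 - 22.752*sin(v))*cos(v)/(1.8*sin(v)^2 - 5.51*sin(v) + 0.9)^2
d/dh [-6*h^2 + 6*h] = 6 - 12*h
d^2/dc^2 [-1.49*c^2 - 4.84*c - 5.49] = -2.98000000000000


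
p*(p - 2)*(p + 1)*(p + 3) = p^4 + 2*p^3 - 5*p^2 - 6*p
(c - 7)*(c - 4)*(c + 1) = c^3 - 10*c^2 + 17*c + 28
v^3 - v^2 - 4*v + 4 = (v - 2)*(v - 1)*(v + 2)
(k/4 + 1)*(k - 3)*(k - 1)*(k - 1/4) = k^4/4 - k^3/16 - 13*k^2/4 + 61*k/16 - 3/4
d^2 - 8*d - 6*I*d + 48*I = (d - 8)*(d - 6*I)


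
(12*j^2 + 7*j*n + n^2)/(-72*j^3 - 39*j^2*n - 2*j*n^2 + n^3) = (-4*j - n)/(24*j^2 + 5*j*n - n^2)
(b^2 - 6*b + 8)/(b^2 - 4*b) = (b - 2)/b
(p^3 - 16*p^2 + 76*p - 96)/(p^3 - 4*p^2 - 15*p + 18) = (p^2 - 10*p + 16)/(p^2 + 2*p - 3)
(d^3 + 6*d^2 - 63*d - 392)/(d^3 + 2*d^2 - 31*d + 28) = (d^2 - d - 56)/(d^2 - 5*d + 4)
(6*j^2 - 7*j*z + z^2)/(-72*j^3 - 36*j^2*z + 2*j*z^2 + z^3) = (-j + z)/(12*j^2 + 8*j*z + z^2)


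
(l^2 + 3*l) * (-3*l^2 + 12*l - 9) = -3*l^4 + 3*l^3 + 27*l^2 - 27*l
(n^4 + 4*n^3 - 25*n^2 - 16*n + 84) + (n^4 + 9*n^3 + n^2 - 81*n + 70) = 2*n^4 + 13*n^3 - 24*n^2 - 97*n + 154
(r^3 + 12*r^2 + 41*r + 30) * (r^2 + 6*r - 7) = r^5 + 18*r^4 + 106*r^3 + 192*r^2 - 107*r - 210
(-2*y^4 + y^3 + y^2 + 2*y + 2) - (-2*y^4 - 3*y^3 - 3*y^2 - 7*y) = 4*y^3 + 4*y^2 + 9*y + 2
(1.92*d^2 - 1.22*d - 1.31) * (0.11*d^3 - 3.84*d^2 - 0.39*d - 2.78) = 0.2112*d^5 - 7.507*d^4 + 3.7919*d^3 + 0.168600000000001*d^2 + 3.9025*d + 3.6418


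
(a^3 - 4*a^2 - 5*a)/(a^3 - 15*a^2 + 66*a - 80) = a*(a + 1)/(a^2 - 10*a + 16)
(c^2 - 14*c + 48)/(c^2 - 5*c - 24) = (c - 6)/(c + 3)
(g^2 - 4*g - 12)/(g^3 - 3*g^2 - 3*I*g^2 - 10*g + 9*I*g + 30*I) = (g - 6)/(g^2 - g*(5 + 3*I) + 15*I)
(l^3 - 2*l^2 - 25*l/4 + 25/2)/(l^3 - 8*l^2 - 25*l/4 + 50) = (l - 2)/(l - 8)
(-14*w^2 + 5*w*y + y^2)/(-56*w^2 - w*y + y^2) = (-2*w + y)/(-8*w + y)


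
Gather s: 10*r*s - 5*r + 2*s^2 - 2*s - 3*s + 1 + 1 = -5*r + 2*s^2 + s*(10*r - 5) + 2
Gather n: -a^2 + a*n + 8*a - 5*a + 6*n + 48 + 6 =-a^2 + 3*a + n*(a + 6) + 54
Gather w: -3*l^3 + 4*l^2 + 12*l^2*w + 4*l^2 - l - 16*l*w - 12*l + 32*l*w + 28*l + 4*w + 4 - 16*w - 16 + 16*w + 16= -3*l^3 + 8*l^2 + 15*l + w*(12*l^2 + 16*l + 4) + 4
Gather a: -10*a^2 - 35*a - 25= -10*a^2 - 35*a - 25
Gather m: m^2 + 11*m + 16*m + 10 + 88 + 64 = m^2 + 27*m + 162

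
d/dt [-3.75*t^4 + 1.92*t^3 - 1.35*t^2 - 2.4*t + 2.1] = -15.0*t^3 + 5.76*t^2 - 2.7*t - 2.4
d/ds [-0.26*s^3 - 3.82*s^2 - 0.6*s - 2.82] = -0.78*s^2 - 7.64*s - 0.6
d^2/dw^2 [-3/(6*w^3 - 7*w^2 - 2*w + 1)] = 6*((18*w - 7)*(6*w^3 - 7*w^2 - 2*w + 1) - 4*(-9*w^2 + 7*w + 1)^2)/(6*w^3 - 7*w^2 - 2*w + 1)^3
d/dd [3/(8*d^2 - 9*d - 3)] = 3*(9 - 16*d)/(-8*d^2 + 9*d + 3)^2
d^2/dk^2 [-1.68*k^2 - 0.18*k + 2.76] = -3.36000000000000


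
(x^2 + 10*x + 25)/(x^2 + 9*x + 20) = (x + 5)/(x + 4)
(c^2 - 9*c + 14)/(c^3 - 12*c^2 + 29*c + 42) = (c - 2)/(c^2 - 5*c - 6)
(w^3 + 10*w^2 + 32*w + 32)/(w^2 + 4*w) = w + 6 + 8/w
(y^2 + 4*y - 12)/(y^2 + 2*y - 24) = (y - 2)/(y - 4)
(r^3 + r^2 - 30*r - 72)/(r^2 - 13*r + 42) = (r^2 + 7*r + 12)/(r - 7)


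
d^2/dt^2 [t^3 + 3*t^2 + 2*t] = 6*t + 6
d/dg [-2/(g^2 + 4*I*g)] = 4*(g + 2*I)/(g^2*(g + 4*I)^2)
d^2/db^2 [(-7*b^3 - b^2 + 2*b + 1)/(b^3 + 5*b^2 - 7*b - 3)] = 2*(34*b^6 - 141*b^5 - 111*b^4 - 400*b^3 - 396*b^2 - 195*b + 13)/(b^9 + 15*b^8 + 54*b^7 - 94*b^6 - 468*b^5 + 636*b^4 + 314*b^3 - 306*b^2 - 189*b - 27)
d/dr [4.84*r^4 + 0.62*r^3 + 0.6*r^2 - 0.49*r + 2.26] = 19.36*r^3 + 1.86*r^2 + 1.2*r - 0.49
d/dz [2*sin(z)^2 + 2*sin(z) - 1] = 2*sin(2*z) + 2*cos(z)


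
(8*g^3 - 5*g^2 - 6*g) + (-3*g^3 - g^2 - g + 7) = 5*g^3 - 6*g^2 - 7*g + 7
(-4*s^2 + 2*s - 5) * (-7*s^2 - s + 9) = 28*s^4 - 10*s^3 - 3*s^2 + 23*s - 45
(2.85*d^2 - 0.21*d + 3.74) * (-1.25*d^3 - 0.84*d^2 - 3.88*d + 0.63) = -3.5625*d^5 - 2.1315*d^4 - 15.5566*d^3 - 0.5313*d^2 - 14.6435*d + 2.3562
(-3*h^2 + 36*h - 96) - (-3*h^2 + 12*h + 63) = 24*h - 159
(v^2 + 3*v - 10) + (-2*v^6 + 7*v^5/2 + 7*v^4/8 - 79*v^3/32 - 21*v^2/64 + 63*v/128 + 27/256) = -2*v^6 + 7*v^5/2 + 7*v^4/8 - 79*v^3/32 + 43*v^2/64 + 447*v/128 - 2533/256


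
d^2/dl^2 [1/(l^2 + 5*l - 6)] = 2*(-l^2 - 5*l + (2*l + 5)^2 + 6)/(l^2 + 5*l - 6)^3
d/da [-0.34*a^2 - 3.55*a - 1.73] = -0.68*a - 3.55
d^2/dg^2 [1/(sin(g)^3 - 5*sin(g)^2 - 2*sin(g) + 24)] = (-9*sin(g)^6 + 55*sin(g)^5 - 84*sin(g)^4 + 106*sin(g)^3 - 346*sin(g)^2 - 132*sin(g) + 248)/(sin(g)^3 - 5*sin(g)^2 - 2*sin(g) + 24)^3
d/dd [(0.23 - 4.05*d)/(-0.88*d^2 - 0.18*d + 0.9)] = (-3.564*d^2 + 0.4048*d - 3.6036)/(0.7744*d^4 + 0.3168*d^3 - 1.5516*d^2 - 0.324*d + 0.81)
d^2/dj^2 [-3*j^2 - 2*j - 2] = -6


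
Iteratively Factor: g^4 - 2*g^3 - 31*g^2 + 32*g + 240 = (g + 3)*(g^3 - 5*g^2 - 16*g + 80) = (g - 4)*(g + 3)*(g^2 - g - 20) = (g - 5)*(g - 4)*(g + 3)*(g + 4)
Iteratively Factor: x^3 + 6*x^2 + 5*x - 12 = (x + 4)*(x^2 + 2*x - 3) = (x - 1)*(x + 4)*(x + 3)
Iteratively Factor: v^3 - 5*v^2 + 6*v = (v - 2)*(v^2 - 3*v) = (v - 3)*(v - 2)*(v)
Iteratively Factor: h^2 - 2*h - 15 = (h + 3)*(h - 5)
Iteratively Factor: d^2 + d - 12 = (d - 3)*(d + 4)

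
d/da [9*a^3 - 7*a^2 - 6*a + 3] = 27*a^2 - 14*a - 6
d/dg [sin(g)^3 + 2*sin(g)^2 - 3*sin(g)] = 4*sin(g)*cos(g) - 3*cos(g)^3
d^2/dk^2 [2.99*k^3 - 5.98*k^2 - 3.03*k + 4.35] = 17.94*k - 11.96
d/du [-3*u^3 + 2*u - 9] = 2 - 9*u^2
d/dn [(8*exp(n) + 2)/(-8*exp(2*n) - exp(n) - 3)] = 2*((4*exp(n) + 1)*(16*exp(n) + 1) - 32*exp(2*n) - 4*exp(n) - 12)*exp(n)/(8*exp(2*n) + exp(n) + 3)^2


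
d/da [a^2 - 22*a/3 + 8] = 2*a - 22/3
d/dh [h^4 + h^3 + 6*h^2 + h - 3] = 4*h^3 + 3*h^2 + 12*h + 1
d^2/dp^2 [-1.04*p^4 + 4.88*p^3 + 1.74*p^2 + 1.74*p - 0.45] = -12.48*p^2 + 29.28*p + 3.48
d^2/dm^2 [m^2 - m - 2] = 2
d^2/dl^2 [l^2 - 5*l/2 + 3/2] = 2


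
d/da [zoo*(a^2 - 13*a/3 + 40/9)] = zoo*(a + 1)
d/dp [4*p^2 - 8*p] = 8*p - 8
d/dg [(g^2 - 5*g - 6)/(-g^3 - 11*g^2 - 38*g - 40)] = (g^4 - 10*g^3 - 111*g^2 - 212*g - 28)/(g^6 + 22*g^5 + 197*g^4 + 916*g^3 + 2324*g^2 + 3040*g + 1600)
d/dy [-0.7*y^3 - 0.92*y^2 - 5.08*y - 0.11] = -2.1*y^2 - 1.84*y - 5.08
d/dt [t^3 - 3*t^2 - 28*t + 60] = 3*t^2 - 6*t - 28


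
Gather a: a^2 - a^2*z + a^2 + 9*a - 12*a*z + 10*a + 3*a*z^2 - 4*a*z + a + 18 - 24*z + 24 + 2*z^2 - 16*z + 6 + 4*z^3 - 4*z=a^2*(2 - z) + a*(3*z^2 - 16*z + 20) + 4*z^3 + 2*z^2 - 44*z + 48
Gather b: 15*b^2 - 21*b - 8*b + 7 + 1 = 15*b^2 - 29*b + 8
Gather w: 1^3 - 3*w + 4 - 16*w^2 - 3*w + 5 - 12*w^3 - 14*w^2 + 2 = -12*w^3 - 30*w^2 - 6*w + 12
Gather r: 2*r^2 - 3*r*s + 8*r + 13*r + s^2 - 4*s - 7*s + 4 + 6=2*r^2 + r*(21 - 3*s) + s^2 - 11*s + 10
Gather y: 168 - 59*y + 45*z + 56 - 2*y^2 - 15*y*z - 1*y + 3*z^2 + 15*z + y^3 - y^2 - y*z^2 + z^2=y^3 - 3*y^2 + y*(-z^2 - 15*z - 60) + 4*z^2 + 60*z + 224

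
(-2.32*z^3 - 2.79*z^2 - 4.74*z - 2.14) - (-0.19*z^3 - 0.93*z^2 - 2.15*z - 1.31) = -2.13*z^3 - 1.86*z^2 - 2.59*z - 0.83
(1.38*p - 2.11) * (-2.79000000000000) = 5.8869 - 3.8502*p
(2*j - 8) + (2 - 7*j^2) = -7*j^2 + 2*j - 6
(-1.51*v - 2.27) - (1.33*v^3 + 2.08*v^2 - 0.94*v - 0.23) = -1.33*v^3 - 2.08*v^2 - 0.57*v - 2.04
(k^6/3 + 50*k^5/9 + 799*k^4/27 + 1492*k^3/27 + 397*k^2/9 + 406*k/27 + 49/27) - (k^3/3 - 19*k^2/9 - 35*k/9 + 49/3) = k^6/3 + 50*k^5/9 + 799*k^4/27 + 1483*k^3/27 + 416*k^2/9 + 511*k/27 - 392/27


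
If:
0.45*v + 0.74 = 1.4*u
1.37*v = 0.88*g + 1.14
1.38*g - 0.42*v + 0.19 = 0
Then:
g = 0.14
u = 0.83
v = 0.92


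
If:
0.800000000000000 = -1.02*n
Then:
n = -0.78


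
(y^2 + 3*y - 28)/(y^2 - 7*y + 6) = (y^2 + 3*y - 28)/(y^2 - 7*y + 6)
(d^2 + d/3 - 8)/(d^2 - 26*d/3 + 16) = (d + 3)/(d - 6)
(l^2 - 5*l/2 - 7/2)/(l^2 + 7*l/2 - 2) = (2*l^2 - 5*l - 7)/(2*l^2 + 7*l - 4)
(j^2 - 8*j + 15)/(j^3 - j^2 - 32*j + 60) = (j - 3)/(j^2 + 4*j - 12)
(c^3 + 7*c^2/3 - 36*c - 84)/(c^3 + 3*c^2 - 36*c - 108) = (c + 7/3)/(c + 3)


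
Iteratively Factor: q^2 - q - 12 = (q + 3)*(q - 4)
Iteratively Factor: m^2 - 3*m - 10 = (m - 5)*(m + 2)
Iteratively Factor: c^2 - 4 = (c + 2)*(c - 2)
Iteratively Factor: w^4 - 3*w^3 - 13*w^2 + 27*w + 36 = (w - 3)*(w^3 - 13*w - 12) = (w - 3)*(w + 1)*(w^2 - w - 12) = (w - 3)*(w + 1)*(w + 3)*(w - 4)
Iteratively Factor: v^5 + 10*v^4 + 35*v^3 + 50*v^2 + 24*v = (v + 4)*(v^4 + 6*v^3 + 11*v^2 + 6*v) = (v + 1)*(v + 4)*(v^3 + 5*v^2 + 6*v) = v*(v + 1)*(v + 4)*(v^2 + 5*v + 6) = v*(v + 1)*(v + 3)*(v + 4)*(v + 2)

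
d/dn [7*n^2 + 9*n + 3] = 14*n + 9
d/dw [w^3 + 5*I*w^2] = w*(3*w + 10*I)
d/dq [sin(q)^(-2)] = -2*cos(q)/sin(q)^3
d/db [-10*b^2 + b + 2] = 1 - 20*b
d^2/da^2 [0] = 0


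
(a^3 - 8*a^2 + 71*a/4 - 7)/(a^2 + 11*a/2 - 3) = (a^2 - 15*a/2 + 14)/(a + 6)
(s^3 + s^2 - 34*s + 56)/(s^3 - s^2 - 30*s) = (-s^3 - s^2 + 34*s - 56)/(s*(-s^2 + s + 30))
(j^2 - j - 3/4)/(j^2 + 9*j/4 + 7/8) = 2*(2*j - 3)/(4*j + 7)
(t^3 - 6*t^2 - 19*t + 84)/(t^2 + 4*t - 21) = (t^2 - 3*t - 28)/(t + 7)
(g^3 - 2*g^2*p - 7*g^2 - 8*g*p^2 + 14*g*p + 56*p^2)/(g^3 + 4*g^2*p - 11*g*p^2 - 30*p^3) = (-g^2 + 4*g*p + 7*g - 28*p)/(-g^2 - 2*g*p + 15*p^2)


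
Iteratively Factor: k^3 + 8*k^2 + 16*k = (k + 4)*(k^2 + 4*k) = k*(k + 4)*(k + 4)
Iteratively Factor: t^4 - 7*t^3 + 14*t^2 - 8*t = (t - 2)*(t^3 - 5*t^2 + 4*t) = (t - 4)*(t - 2)*(t^2 - t) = t*(t - 4)*(t - 2)*(t - 1)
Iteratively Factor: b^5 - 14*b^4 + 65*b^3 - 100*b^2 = (b - 5)*(b^4 - 9*b^3 + 20*b^2) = b*(b - 5)*(b^3 - 9*b^2 + 20*b) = b*(b - 5)*(b - 4)*(b^2 - 5*b) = b*(b - 5)^2*(b - 4)*(b)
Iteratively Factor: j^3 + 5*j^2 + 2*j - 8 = (j + 4)*(j^2 + j - 2) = (j - 1)*(j + 4)*(j + 2)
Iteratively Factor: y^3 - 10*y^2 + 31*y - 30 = (y - 5)*(y^2 - 5*y + 6) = (y - 5)*(y - 3)*(y - 2)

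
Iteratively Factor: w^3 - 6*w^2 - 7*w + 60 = (w + 3)*(w^2 - 9*w + 20) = (w - 4)*(w + 3)*(w - 5)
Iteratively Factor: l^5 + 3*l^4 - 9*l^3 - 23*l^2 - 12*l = (l + 1)*(l^4 + 2*l^3 - 11*l^2 - 12*l) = (l + 1)^2*(l^3 + l^2 - 12*l) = l*(l + 1)^2*(l^2 + l - 12) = l*(l + 1)^2*(l + 4)*(l - 3)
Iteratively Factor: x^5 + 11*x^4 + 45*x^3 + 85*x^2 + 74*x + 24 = (x + 1)*(x^4 + 10*x^3 + 35*x^2 + 50*x + 24) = (x + 1)^2*(x^3 + 9*x^2 + 26*x + 24) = (x + 1)^2*(x + 4)*(x^2 + 5*x + 6) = (x + 1)^2*(x + 2)*(x + 4)*(x + 3)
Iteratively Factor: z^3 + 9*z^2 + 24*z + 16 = (z + 4)*(z^2 + 5*z + 4) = (z + 4)^2*(z + 1)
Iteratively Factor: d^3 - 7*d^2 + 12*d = (d - 4)*(d^2 - 3*d) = d*(d - 4)*(d - 3)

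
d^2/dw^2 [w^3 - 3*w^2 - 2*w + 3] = 6*w - 6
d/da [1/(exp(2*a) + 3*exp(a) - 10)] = (-2*exp(a) - 3)*exp(a)/(exp(2*a) + 3*exp(a) - 10)^2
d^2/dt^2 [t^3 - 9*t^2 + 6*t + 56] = 6*t - 18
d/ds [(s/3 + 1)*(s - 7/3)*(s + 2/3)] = s^2 + 8*s/9 - 59/27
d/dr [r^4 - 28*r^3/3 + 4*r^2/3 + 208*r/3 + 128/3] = 4*r^3 - 28*r^2 + 8*r/3 + 208/3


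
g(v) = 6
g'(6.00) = 0.00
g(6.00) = 6.00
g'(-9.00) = 0.00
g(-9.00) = 6.00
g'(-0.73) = 0.00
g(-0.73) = 6.00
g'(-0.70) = 0.00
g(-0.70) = 6.00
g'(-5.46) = 0.00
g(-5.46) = 6.00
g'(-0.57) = 0.00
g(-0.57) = 6.00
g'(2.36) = 0.00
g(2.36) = 6.00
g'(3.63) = 0.00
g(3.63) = 6.00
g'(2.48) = 0.00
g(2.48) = 6.00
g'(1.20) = 0.00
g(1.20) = 6.00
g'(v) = 0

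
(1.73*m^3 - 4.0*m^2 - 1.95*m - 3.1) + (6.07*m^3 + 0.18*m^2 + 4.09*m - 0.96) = 7.8*m^3 - 3.82*m^2 + 2.14*m - 4.06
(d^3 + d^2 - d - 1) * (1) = d^3 + d^2 - d - 1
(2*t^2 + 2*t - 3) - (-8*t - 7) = 2*t^2 + 10*t + 4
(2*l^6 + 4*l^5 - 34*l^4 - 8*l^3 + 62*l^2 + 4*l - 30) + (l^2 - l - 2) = 2*l^6 + 4*l^5 - 34*l^4 - 8*l^3 + 63*l^2 + 3*l - 32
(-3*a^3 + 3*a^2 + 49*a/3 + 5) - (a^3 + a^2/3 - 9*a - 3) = -4*a^3 + 8*a^2/3 + 76*a/3 + 8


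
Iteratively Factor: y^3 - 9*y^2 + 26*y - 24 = (y - 2)*(y^2 - 7*y + 12) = (y - 3)*(y - 2)*(y - 4)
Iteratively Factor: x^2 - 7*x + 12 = (x - 3)*(x - 4)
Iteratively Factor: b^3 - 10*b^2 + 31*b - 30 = (b - 3)*(b^2 - 7*b + 10) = (b - 3)*(b - 2)*(b - 5)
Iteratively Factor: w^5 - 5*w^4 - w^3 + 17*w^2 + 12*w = (w - 4)*(w^4 - w^3 - 5*w^2 - 3*w) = (w - 4)*(w + 1)*(w^3 - 2*w^2 - 3*w) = (w - 4)*(w - 3)*(w + 1)*(w^2 + w) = (w - 4)*(w - 3)*(w + 1)^2*(w)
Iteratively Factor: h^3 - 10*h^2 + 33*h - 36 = (h - 4)*(h^2 - 6*h + 9) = (h - 4)*(h - 3)*(h - 3)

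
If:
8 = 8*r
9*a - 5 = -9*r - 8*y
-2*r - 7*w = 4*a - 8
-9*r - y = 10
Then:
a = 148/9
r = 1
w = -538/63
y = -19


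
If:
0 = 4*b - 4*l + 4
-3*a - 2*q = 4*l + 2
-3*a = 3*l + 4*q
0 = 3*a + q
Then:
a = -2/9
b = -5/3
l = -2/3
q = 2/3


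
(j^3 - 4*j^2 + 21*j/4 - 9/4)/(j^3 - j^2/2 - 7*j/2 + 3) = (j - 3/2)/(j + 2)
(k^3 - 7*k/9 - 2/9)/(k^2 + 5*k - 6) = (k^2 + k + 2/9)/(k + 6)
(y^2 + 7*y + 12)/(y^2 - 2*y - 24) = (y + 3)/(y - 6)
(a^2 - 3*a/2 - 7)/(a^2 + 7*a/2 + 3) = (2*a - 7)/(2*a + 3)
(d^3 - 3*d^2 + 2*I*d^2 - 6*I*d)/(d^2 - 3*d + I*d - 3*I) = d*(d + 2*I)/(d + I)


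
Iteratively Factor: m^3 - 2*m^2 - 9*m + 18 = (m + 3)*(m^2 - 5*m + 6) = (m - 3)*(m + 3)*(m - 2)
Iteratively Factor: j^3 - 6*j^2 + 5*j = (j - 5)*(j^2 - j) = (j - 5)*(j - 1)*(j)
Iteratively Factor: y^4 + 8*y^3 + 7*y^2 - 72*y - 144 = (y + 4)*(y^3 + 4*y^2 - 9*y - 36) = (y + 3)*(y + 4)*(y^2 + y - 12) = (y - 3)*(y + 3)*(y + 4)*(y + 4)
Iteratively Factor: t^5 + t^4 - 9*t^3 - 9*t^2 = (t)*(t^4 + t^3 - 9*t^2 - 9*t) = t*(t + 3)*(t^3 - 2*t^2 - 3*t) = t*(t + 1)*(t + 3)*(t^2 - 3*t) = t*(t - 3)*(t + 1)*(t + 3)*(t)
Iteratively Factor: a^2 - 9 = (a + 3)*(a - 3)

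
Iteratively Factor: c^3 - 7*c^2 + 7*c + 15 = (c - 5)*(c^2 - 2*c - 3) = (c - 5)*(c + 1)*(c - 3)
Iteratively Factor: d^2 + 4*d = (d + 4)*(d)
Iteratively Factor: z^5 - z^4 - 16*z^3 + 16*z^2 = (z)*(z^4 - z^3 - 16*z^2 + 16*z) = z*(z - 1)*(z^3 - 16*z) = z*(z - 4)*(z - 1)*(z^2 + 4*z) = z*(z - 4)*(z - 1)*(z + 4)*(z)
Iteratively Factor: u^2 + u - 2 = (u - 1)*(u + 2)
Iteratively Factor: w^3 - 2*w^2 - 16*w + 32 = (w - 4)*(w^2 + 2*w - 8) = (w - 4)*(w + 4)*(w - 2)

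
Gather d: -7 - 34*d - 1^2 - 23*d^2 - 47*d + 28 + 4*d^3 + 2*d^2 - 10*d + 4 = 4*d^3 - 21*d^2 - 91*d + 24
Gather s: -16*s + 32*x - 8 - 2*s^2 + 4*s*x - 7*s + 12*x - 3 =-2*s^2 + s*(4*x - 23) + 44*x - 11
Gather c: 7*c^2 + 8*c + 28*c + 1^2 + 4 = 7*c^2 + 36*c + 5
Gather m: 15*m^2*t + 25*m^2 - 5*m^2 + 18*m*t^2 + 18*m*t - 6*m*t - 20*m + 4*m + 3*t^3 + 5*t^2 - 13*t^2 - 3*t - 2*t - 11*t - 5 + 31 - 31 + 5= m^2*(15*t + 20) + m*(18*t^2 + 12*t - 16) + 3*t^3 - 8*t^2 - 16*t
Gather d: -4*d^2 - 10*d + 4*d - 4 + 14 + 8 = -4*d^2 - 6*d + 18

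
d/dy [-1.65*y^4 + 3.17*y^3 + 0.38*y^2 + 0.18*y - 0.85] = -6.6*y^3 + 9.51*y^2 + 0.76*y + 0.18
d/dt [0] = 0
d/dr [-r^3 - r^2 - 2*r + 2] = -3*r^2 - 2*r - 2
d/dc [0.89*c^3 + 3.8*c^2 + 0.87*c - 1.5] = 2.67*c^2 + 7.6*c + 0.87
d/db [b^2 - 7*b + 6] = 2*b - 7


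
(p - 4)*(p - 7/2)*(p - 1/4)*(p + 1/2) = p^4 - 29*p^3/4 + 12*p^2 + 71*p/16 - 7/4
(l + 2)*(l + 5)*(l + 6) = l^3 + 13*l^2 + 52*l + 60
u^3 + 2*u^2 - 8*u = u*(u - 2)*(u + 4)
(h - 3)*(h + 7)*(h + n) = h^3 + h^2*n + 4*h^2 + 4*h*n - 21*h - 21*n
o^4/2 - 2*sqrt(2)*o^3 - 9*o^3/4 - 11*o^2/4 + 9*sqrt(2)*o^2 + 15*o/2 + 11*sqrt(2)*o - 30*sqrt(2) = (o/2 + 1)*(o - 5)*(o - 3/2)*(o - 4*sqrt(2))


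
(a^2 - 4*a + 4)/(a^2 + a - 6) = (a - 2)/(a + 3)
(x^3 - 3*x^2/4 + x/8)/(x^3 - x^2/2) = (x - 1/4)/x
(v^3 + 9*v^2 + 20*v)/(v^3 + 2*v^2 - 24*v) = (v^2 + 9*v + 20)/(v^2 + 2*v - 24)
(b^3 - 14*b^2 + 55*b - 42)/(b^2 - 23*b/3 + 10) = 3*(b^2 - 8*b + 7)/(3*b - 5)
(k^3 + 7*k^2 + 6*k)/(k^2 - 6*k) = (k^2 + 7*k + 6)/(k - 6)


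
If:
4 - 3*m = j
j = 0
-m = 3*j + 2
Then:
No Solution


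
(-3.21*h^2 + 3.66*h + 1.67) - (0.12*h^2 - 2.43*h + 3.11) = -3.33*h^2 + 6.09*h - 1.44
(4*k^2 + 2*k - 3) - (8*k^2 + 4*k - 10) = -4*k^2 - 2*k + 7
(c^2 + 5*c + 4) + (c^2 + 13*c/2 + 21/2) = 2*c^2 + 23*c/2 + 29/2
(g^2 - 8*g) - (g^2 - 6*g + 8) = -2*g - 8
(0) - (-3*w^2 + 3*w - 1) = 3*w^2 - 3*w + 1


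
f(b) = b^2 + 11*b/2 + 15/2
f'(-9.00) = -12.50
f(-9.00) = 39.00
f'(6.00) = 17.50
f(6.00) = 76.50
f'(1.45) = 8.40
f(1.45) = 17.58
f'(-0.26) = 4.98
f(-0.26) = 6.14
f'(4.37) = 14.24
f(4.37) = 50.63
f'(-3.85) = -2.20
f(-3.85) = 1.15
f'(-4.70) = -3.90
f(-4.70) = 3.74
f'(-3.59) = -1.68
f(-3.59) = 0.64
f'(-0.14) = 5.22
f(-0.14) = 6.75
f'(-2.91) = -0.32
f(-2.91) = -0.04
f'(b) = 2*b + 11/2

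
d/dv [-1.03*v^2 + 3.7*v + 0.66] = 3.7 - 2.06*v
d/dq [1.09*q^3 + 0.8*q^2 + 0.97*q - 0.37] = 3.27*q^2 + 1.6*q + 0.97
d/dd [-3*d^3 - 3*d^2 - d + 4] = -9*d^2 - 6*d - 1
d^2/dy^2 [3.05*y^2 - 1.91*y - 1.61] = 6.10000000000000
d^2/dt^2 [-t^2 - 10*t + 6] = -2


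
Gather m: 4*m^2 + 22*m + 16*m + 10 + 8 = 4*m^2 + 38*m + 18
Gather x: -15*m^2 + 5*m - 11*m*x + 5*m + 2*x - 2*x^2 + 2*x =-15*m^2 + 10*m - 2*x^2 + x*(4 - 11*m)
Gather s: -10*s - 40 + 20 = -10*s - 20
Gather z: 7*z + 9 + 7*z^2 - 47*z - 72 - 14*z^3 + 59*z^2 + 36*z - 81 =-14*z^3 + 66*z^2 - 4*z - 144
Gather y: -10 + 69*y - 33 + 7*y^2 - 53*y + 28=7*y^2 + 16*y - 15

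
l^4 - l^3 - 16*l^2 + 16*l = l*(l - 4)*(l - 1)*(l + 4)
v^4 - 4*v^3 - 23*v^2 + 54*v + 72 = (v - 6)*(v - 3)*(v + 1)*(v + 4)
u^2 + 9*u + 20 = (u + 4)*(u + 5)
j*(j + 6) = j^2 + 6*j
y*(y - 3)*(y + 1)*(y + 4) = y^4 + 2*y^3 - 11*y^2 - 12*y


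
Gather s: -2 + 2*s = 2*s - 2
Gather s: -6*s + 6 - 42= -6*s - 36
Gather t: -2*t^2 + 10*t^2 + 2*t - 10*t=8*t^2 - 8*t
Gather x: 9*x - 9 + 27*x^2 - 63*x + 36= 27*x^2 - 54*x + 27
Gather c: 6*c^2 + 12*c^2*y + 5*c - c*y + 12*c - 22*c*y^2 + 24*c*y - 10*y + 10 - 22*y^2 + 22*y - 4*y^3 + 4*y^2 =c^2*(12*y + 6) + c*(-22*y^2 + 23*y + 17) - 4*y^3 - 18*y^2 + 12*y + 10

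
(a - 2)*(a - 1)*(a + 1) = a^3 - 2*a^2 - a + 2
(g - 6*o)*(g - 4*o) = g^2 - 10*g*o + 24*o^2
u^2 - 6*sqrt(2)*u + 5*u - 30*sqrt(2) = (u + 5)*(u - 6*sqrt(2))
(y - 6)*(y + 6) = y^2 - 36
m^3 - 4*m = m*(m - 2)*(m + 2)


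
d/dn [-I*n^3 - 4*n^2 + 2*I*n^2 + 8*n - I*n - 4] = -3*I*n^2 - 4*n*(2 - I) + 8 - I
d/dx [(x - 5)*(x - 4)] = 2*x - 9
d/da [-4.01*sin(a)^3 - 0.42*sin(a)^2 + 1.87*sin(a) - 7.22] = (-12.03*sin(a)^2 - 0.84*sin(a) + 1.87)*cos(a)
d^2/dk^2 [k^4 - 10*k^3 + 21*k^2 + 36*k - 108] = 12*k^2 - 60*k + 42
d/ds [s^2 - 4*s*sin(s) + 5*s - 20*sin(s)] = -4*s*cos(s) + 2*s - 4*sin(s) - 20*cos(s) + 5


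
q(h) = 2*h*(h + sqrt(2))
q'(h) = 4*h + 2*sqrt(2)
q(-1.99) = 2.29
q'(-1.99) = -5.13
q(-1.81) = 1.43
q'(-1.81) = -4.41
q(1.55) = 9.19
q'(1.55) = 9.03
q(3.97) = 42.75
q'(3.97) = 18.71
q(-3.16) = 11.03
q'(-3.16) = -9.81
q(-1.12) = -0.66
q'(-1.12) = -1.65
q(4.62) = 55.76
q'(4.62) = 21.31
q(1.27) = 6.82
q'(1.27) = 7.91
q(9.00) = 187.46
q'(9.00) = 38.83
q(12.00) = 321.94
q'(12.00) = 50.83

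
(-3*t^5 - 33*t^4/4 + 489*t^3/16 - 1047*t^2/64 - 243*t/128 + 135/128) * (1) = -3*t^5 - 33*t^4/4 + 489*t^3/16 - 1047*t^2/64 - 243*t/128 + 135/128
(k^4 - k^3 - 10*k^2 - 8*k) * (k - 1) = k^5 - 2*k^4 - 9*k^3 + 2*k^2 + 8*k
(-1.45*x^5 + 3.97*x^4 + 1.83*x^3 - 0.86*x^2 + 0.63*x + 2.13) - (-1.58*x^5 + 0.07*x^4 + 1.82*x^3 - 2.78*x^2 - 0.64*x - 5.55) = 0.13*x^5 + 3.9*x^4 + 0.01*x^3 + 1.92*x^2 + 1.27*x + 7.68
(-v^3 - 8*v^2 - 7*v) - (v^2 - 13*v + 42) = -v^3 - 9*v^2 + 6*v - 42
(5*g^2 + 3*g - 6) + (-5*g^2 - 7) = 3*g - 13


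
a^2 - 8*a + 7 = (a - 7)*(a - 1)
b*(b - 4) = b^2 - 4*b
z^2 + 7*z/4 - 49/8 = (z - 7/4)*(z + 7/2)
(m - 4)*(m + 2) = m^2 - 2*m - 8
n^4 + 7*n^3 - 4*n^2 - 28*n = n*(n - 2)*(n + 2)*(n + 7)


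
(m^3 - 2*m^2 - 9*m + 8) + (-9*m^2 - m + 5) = m^3 - 11*m^2 - 10*m + 13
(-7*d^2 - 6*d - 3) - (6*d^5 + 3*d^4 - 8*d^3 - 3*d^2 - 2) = -6*d^5 - 3*d^4 + 8*d^3 - 4*d^2 - 6*d - 1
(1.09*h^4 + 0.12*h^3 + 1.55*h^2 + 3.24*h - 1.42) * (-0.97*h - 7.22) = -1.0573*h^5 - 7.9862*h^4 - 2.3699*h^3 - 14.3338*h^2 - 22.0154*h + 10.2524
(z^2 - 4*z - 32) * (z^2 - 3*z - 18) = z^4 - 7*z^3 - 38*z^2 + 168*z + 576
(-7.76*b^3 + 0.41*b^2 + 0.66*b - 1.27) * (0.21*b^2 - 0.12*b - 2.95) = -1.6296*b^5 + 1.0173*b^4 + 22.9814*b^3 - 1.5554*b^2 - 1.7946*b + 3.7465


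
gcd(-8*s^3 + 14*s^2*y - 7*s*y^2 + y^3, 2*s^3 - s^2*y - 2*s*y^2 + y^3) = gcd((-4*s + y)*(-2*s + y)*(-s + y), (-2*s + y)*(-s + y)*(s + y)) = 2*s^2 - 3*s*y + y^2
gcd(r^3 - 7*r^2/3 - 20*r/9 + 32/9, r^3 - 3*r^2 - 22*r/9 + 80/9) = r - 8/3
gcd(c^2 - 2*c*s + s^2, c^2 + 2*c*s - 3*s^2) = -c + s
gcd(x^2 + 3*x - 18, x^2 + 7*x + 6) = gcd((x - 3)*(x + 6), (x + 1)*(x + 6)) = x + 6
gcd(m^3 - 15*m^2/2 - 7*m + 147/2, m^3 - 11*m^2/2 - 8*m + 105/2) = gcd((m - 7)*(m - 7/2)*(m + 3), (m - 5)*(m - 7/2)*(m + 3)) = m^2 - m/2 - 21/2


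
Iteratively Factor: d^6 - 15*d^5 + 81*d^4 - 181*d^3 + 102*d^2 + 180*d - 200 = (d + 1)*(d^5 - 16*d^4 + 97*d^3 - 278*d^2 + 380*d - 200) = (d - 5)*(d + 1)*(d^4 - 11*d^3 + 42*d^2 - 68*d + 40) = (d - 5)*(d - 2)*(d + 1)*(d^3 - 9*d^2 + 24*d - 20) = (d - 5)*(d - 2)^2*(d + 1)*(d^2 - 7*d + 10) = (d - 5)*(d - 2)^3*(d + 1)*(d - 5)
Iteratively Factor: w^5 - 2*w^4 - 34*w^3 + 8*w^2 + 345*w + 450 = (w - 5)*(w^4 + 3*w^3 - 19*w^2 - 87*w - 90) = (w - 5)^2*(w^3 + 8*w^2 + 21*w + 18) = (w - 5)^2*(w + 3)*(w^2 + 5*w + 6) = (w - 5)^2*(w + 2)*(w + 3)*(w + 3)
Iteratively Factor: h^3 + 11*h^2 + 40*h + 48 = (h + 4)*(h^2 + 7*h + 12) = (h + 3)*(h + 4)*(h + 4)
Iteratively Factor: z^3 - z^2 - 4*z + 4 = (z - 1)*(z^2 - 4) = (z - 1)*(z + 2)*(z - 2)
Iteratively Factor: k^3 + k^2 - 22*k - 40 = (k - 5)*(k^2 + 6*k + 8) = (k - 5)*(k + 2)*(k + 4)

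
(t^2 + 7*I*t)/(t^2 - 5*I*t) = (t + 7*I)/(t - 5*I)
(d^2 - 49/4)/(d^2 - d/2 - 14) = (d - 7/2)/(d - 4)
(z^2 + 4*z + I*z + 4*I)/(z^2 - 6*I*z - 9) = (z^2 + z*(4 + I) + 4*I)/(z^2 - 6*I*z - 9)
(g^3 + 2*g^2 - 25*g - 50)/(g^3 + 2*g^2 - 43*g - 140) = (g^2 - 3*g - 10)/(g^2 - 3*g - 28)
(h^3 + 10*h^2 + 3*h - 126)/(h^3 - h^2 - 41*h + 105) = (h + 6)/(h - 5)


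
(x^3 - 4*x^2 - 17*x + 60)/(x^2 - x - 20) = x - 3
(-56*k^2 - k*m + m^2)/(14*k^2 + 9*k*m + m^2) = (-8*k + m)/(2*k + m)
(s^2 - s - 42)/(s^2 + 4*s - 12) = (s - 7)/(s - 2)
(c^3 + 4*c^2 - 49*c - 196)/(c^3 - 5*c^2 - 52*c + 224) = (c^2 - 3*c - 28)/(c^2 - 12*c + 32)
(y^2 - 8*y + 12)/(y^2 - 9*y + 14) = (y - 6)/(y - 7)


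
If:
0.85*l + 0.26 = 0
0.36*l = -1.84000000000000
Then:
No Solution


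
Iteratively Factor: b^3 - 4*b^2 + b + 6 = (b - 2)*(b^2 - 2*b - 3) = (b - 3)*(b - 2)*(b + 1)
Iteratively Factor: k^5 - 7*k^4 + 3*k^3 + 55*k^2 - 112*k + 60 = (k - 2)*(k^4 - 5*k^3 - 7*k^2 + 41*k - 30) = (k - 2)^2*(k^3 - 3*k^2 - 13*k + 15) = (k - 2)^2*(k - 1)*(k^2 - 2*k - 15) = (k - 2)^2*(k - 1)*(k + 3)*(k - 5)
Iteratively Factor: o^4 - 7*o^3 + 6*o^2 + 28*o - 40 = (o - 2)*(o^3 - 5*o^2 - 4*o + 20) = (o - 2)^2*(o^2 - 3*o - 10) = (o - 2)^2*(o + 2)*(o - 5)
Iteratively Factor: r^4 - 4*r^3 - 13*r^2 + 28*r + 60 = (r - 5)*(r^3 + r^2 - 8*r - 12) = (r - 5)*(r + 2)*(r^2 - r - 6) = (r - 5)*(r + 2)^2*(r - 3)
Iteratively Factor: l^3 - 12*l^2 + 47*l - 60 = (l - 3)*(l^2 - 9*l + 20) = (l - 4)*(l - 3)*(l - 5)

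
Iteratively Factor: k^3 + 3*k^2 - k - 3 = (k - 1)*(k^2 + 4*k + 3) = (k - 1)*(k + 1)*(k + 3)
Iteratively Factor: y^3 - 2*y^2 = (y)*(y^2 - 2*y) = y*(y - 2)*(y)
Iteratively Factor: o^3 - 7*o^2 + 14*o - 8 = (o - 2)*(o^2 - 5*o + 4) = (o - 2)*(o - 1)*(o - 4)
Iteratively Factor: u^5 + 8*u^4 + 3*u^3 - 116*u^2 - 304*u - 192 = (u + 1)*(u^4 + 7*u^3 - 4*u^2 - 112*u - 192) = (u - 4)*(u + 1)*(u^3 + 11*u^2 + 40*u + 48) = (u - 4)*(u + 1)*(u + 4)*(u^2 + 7*u + 12) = (u - 4)*(u + 1)*(u + 3)*(u + 4)*(u + 4)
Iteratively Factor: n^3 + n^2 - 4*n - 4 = (n + 1)*(n^2 - 4) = (n + 1)*(n + 2)*(n - 2)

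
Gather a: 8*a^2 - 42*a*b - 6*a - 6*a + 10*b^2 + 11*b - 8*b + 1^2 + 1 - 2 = 8*a^2 + a*(-42*b - 12) + 10*b^2 + 3*b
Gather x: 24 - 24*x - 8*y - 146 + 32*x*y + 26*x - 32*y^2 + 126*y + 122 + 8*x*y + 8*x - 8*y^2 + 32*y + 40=x*(40*y + 10) - 40*y^2 + 150*y + 40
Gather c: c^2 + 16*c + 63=c^2 + 16*c + 63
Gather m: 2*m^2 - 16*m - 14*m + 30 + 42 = 2*m^2 - 30*m + 72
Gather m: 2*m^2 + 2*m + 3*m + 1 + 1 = 2*m^2 + 5*m + 2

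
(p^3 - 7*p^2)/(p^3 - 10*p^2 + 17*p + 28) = p^2/(p^2 - 3*p - 4)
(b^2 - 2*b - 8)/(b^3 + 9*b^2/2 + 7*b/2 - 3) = 2*(b - 4)/(2*b^2 + 5*b - 3)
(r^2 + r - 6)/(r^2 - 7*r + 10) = (r + 3)/(r - 5)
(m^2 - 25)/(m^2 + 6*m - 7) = (m^2 - 25)/(m^2 + 6*m - 7)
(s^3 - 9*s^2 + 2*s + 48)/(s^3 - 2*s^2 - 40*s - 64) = (s - 3)/(s + 4)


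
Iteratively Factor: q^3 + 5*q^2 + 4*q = (q + 1)*(q^2 + 4*q) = (q + 1)*(q + 4)*(q)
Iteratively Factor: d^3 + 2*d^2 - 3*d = (d + 3)*(d^2 - d) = (d - 1)*(d + 3)*(d)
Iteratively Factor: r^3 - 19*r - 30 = (r + 3)*(r^2 - 3*r - 10) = (r + 2)*(r + 3)*(r - 5)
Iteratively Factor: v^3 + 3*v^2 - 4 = (v + 2)*(v^2 + v - 2) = (v + 2)^2*(v - 1)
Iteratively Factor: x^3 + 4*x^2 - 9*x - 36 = (x + 4)*(x^2 - 9) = (x - 3)*(x + 4)*(x + 3)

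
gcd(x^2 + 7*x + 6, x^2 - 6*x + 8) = 1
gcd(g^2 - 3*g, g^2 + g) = g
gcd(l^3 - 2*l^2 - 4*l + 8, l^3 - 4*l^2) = 1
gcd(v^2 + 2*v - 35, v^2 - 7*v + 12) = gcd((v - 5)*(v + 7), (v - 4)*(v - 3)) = 1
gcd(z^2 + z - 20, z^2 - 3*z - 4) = z - 4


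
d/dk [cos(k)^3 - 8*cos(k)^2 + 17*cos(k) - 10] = (-3*cos(k)^2 + 16*cos(k) - 17)*sin(k)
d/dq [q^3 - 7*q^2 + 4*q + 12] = 3*q^2 - 14*q + 4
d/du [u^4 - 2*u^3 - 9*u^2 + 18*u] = 4*u^3 - 6*u^2 - 18*u + 18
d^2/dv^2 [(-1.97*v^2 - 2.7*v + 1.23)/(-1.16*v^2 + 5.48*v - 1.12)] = (32.312032*v^3 - 25.287072*v^2 + 25.866144*v - 32.593376)/(1.560896*v^6 - 22.121664*v^5 + 109.027008*v^4 - 207.284288*v^3 + 105.267456*v^2 - 20.622336*v + 1.404928)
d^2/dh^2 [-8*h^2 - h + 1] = -16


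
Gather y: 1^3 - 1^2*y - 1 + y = 0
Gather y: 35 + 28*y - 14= 28*y + 21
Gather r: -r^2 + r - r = -r^2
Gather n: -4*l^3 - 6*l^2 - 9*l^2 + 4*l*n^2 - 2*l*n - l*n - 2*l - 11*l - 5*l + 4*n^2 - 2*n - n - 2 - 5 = -4*l^3 - 15*l^2 - 18*l + n^2*(4*l + 4) + n*(-3*l - 3) - 7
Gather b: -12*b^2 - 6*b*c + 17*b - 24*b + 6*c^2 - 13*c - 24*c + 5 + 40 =-12*b^2 + b*(-6*c - 7) + 6*c^2 - 37*c + 45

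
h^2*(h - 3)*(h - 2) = h^4 - 5*h^3 + 6*h^2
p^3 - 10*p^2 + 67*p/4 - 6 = (p - 8)*(p - 3/2)*(p - 1/2)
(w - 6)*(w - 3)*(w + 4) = w^3 - 5*w^2 - 18*w + 72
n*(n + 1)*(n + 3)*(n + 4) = n^4 + 8*n^3 + 19*n^2 + 12*n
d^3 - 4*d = d*(d - 2)*(d + 2)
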